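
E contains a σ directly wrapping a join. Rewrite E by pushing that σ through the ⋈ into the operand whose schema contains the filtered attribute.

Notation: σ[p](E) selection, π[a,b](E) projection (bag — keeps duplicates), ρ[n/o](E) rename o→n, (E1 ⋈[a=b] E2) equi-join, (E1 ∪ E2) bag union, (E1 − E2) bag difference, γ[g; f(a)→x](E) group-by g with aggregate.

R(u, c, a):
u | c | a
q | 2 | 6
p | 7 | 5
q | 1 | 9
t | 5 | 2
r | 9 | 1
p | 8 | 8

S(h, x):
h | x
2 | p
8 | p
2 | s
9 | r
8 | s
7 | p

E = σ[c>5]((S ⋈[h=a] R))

σ filters on c, owned by the right side.
E' = (S ⋈[h=a] σ[c>5](R))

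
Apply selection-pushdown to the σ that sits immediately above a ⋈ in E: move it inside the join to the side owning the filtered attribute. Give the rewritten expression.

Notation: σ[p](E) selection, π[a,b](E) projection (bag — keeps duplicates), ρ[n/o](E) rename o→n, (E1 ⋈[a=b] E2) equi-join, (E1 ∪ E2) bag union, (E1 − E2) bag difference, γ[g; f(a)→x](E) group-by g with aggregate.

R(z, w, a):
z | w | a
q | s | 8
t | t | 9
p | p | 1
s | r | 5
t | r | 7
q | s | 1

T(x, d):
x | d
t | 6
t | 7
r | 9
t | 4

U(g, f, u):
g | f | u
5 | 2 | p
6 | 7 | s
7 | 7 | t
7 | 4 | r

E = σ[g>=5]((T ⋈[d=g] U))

σ filters on g, owned by the right side.
E' = (T ⋈[d=g] σ[g>=5](U))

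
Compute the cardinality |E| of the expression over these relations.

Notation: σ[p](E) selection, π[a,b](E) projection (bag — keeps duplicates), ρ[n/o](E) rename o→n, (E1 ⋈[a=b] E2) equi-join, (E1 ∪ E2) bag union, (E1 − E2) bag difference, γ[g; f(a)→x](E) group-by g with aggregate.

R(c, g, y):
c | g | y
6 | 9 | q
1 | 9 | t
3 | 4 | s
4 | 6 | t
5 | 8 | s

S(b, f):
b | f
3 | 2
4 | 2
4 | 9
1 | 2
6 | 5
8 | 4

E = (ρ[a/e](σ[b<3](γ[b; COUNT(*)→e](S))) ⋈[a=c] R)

Row counts bottom-up:
  S → 6
  γ[b; COUNT(*)→e](S) → 5
  σ[b<3](γ[b; COUNT(*)→e](S)) → 1
  ρ[a/e](σ[b<3](γ[b; COUNT(*)→e](S))) → 1
  R → 5
  (ρ[a/e](σ[b<3](γ[b; COUNT(*)→e](S))) ⋈[a=c] R) → 1

|E| = 1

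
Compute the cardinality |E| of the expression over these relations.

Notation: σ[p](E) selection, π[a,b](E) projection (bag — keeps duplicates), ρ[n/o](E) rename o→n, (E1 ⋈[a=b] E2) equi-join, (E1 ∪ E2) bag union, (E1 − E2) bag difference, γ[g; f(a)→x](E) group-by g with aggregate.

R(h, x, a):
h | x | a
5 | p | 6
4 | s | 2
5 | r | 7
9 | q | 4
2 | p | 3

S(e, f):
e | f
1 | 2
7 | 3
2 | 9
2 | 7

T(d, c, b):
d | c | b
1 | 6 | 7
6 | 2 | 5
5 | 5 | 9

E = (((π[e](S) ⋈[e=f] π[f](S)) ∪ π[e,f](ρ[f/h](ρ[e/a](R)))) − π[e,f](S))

Per-node cardinality:
  S → 4
  π[e](S) → 4
  S → 4
  π[f](S) → 4
  (π[e](S) ⋈[e=f] π[f](S)) → 3
  R → 5
  ρ[e/a](R) → 5
  ρ[f/h](ρ[e/a](R)) → 5
  π[e,f](ρ[f/h](ρ[e/a](R))) → 5
  ((π[e](S) ⋈[e=f] π[f](S)) ∪ π[e,f](ρ[f/h](ρ[e/a](R)))) → 8
  S → 4
  π[e,f](S) → 4
  (((π[e](S) ⋈[e=f] π[f](S)) ∪ π[e,f](ρ[f/h](ρ[e/a](R)))) − π[e,f](S)) → 8

|E| = 8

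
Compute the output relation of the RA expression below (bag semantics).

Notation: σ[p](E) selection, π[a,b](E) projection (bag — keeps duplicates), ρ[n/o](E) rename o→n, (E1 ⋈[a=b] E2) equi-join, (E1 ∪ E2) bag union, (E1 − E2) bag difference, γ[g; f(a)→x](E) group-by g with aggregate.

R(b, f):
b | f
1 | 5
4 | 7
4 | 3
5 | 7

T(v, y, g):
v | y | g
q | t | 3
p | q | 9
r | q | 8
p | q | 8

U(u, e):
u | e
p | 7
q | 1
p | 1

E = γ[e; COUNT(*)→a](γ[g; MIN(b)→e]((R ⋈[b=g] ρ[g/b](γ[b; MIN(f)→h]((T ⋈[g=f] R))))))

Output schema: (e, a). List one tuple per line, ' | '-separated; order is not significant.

Subexpression sizes:
  R → 4
  T → 4
  R → 4
  (T ⋈[g=f] R) → 1
  γ[b; MIN(f)→h]((T ⋈[g=f] R)) → 1
  ρ[g/b](γ[b; MIN(f)→h]((T ⋈[g=f] R))) → 1
  (R ⋈[b=g] ρ[g/b](γ[b; MIN(f)→h]((T ⋈[g=f] R)))) → 2
  γ[g; MIN(b)→e]((R ⋈[b=g] ρ[g/b](γ[b; MIN(f)→h]((T ⋈[g=f] R))))) → 1
  γ[e; COUNT(*)→a](γ[g; MIN(b)→e]((R ⋈[b=g] ρ[g/b](γ[b; MIN(f)→h]((T ⋈[g=f] R)))))) → 1

== RESULT ==
e | a
4 | 1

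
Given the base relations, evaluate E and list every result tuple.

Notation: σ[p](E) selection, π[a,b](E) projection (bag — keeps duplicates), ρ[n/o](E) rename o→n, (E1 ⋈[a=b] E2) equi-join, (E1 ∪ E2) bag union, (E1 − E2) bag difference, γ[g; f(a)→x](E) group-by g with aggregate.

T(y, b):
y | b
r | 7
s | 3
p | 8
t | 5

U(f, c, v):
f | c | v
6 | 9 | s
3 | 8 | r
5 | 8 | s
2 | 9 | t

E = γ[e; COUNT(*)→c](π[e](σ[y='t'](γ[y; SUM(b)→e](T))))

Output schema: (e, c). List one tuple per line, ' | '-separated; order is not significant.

Subexpression sizes:
  T → 4
  γ[y; SUM(b)→e](T) → 4
  σ[y='t'](γ[y; SUM(b)→e](T)) → 1
  π[e](σ[y='t'](γ[y; SUM(b)→e](T))) → 1
  γ[e; COUNT(*)→c](π[e](σ[y='t'](γ[y; SUM(b)→e](T)))) → 1

== RESULT ==
e | c
5 | 1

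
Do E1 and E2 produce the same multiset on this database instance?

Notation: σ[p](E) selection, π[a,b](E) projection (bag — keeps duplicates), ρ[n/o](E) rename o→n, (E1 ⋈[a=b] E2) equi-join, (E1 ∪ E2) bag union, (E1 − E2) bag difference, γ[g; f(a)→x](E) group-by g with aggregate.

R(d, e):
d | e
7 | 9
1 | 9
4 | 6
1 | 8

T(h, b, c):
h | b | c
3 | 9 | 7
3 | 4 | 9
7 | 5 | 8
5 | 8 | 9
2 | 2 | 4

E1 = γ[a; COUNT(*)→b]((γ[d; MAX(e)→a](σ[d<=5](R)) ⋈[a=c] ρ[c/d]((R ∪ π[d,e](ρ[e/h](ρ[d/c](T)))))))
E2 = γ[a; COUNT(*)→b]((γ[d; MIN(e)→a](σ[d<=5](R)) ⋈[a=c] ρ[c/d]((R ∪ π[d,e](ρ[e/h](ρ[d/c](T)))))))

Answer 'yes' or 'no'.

E1 row counts bottom-up:
  R → 4
  σ[d<=5](R) → 3
  γ[d; MAX(e)→a](σ[d<=5](R)) → 2
  R → 4
  T → 5
  ρ[d/c](T) → 5
  ρ[e/h](ρ[d/c](T)) → 5
  π[d,e](ρ[e/h](ρ[d/c](T))) → 5
  (R ∪ π[d,e](ρ[e/h](ρ[d/c](T)))) → 9
  ρ[c/d]((R ∪ π[d,e](ρ[e/h](ρ[d/c](T))))) → 9
  (γ[d; MAX(e)→a](σ[d<=5](R)) ⋈[a=c] ρ[c/d]((R ∪ π[d,e](ρ[e/h](ρ[d/c](T)))))) → 2
  γ[a; COUNT(*)→b]((γ[d; MAX(e)→a](σ[d<=5](R)) ⋈[a=c] ρ[c/d]((R ∪ π[d,e](ρ[e/h](ρ[d/c](T))))))) → 1
E2 row counts bottom-up:
  R → 4
  σ[d<=5](R) → 3
  γ[d; MIN(e)→a](σ[d<=5](R)) → 2
  R → 4
  T → 5
  ρ[d/c](T) → 5
  ρ[e/h](ρ[d/c](T)) → 5
  π[d,e](ρ[e/h](ρ[d/c](T))) → 5
  (R ∪ π[d,e](ρ[e/h](ρ[d/c](T)))) → 9
  ρ[c/d]((R ∪ π[d,e](ρ[e/h](ρ[d/c](T))))) → 9
  (γ[d; MIN(e)→a](σ[d<=5](R)) ⋈[a=c] ρ[c/d]((R ∪ π[d,e](ρ[e/h](ρ[d/c](T)))))) → 1
  γ[a; COUNT(*)→b]((γ[d; MIN(e)→a](σ[d<=5](R)) ⋈[a=c] ρ[c/d]((R ∪ π[d,e](ρ[e/h](ρ[d/c](T))))))) → 1

E1 result:
a | b
9 | 2
E2 result:
a | b
8 | 1
Witness: (9, 2) appears 1× in E1 but 0× in E2.

no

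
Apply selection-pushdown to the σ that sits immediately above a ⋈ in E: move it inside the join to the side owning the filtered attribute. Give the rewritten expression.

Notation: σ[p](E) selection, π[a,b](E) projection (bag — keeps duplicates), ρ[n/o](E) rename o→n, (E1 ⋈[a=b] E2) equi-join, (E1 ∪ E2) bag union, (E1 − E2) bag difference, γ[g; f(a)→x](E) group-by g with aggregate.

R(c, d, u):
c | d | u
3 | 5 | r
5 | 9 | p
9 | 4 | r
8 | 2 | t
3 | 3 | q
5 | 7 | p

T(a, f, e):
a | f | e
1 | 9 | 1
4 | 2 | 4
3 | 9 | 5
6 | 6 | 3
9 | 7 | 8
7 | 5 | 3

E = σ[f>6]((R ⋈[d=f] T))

σ filters on f, owned by the right side.
E' = (R ⋈[d=f] σ[f>6](T))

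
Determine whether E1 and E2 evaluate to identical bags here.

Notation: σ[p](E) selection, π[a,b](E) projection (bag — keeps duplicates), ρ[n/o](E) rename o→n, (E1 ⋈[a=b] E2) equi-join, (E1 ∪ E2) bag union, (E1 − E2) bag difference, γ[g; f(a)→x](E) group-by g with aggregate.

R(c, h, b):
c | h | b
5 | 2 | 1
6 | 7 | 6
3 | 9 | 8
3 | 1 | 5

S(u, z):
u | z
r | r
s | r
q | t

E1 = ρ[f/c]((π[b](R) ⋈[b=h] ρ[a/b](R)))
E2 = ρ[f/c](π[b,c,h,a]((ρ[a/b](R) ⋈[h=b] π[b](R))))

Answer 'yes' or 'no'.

E1 per-node cardinality:
  R → 4
  π[b](R) → 4
  R → 4
  ρ[a/b](R) → 4
  (π[b](R) ⋈[b=h] ρ[a/b](R)) → 1
  ρ[f/c]((π[b](R) ⋈[b=h] ρ[a/b](R))) → 1
E2 per-node cardinality:
  R → 4
  ρ[a/b](R) → 4
  R → 4
  π[b](R) → 4
  (ρ[a/b](R) ⋈[h=b] π[b](R)) → 1
  π[b,c,h,a]((ρ[a/b](R) ⋈[h=b] π[b](R))) → 1
  ρ[f/c](π[b,c,h,a]((ρ[a/b](R) ⋈[h=b] π[b](R)))) → 1

E1 and E2 produce the same multiset:
b | f | h | a
1 | 3 | 1 | 5

yes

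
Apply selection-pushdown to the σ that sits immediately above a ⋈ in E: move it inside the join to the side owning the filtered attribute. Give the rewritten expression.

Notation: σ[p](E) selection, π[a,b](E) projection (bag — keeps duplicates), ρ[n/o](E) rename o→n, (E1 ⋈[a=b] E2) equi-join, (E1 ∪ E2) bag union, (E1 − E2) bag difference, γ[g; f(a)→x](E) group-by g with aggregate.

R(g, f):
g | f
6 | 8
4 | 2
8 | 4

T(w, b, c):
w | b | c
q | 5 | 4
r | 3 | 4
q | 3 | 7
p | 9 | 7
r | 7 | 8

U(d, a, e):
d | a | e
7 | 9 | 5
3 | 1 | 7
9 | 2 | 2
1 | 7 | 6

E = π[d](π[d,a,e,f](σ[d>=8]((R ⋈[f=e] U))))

σ filters on d, owned by the right side.
E' = π[d](π[d,a,e,f]((R ⋈[f=e] σ[d>=8](U))))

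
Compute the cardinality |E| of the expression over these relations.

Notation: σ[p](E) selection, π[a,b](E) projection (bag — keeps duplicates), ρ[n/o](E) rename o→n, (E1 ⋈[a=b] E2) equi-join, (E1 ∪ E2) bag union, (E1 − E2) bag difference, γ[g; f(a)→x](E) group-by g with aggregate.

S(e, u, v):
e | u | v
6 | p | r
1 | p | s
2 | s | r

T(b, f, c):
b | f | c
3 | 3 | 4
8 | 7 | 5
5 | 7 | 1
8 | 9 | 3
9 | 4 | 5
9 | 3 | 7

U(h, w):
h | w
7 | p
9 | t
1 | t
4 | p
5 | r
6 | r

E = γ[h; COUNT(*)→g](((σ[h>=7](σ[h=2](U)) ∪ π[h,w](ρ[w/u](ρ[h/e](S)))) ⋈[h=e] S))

Row counts bottom-up:
  U → 6
  σ[h=2](U) → 0
  σ[h>=7](σ[h=2](U)) → 0
  S → 3
  ρ[h/e](S) → 3
  ρ[w/u](ρ[h/e](S)) → 3
  π[h,w](ρ[w/u](ρ[h/e](S))) → 3
  (σ[h>=7](σ[h=2](U)) ∪ π[h,w](ρ[w/u](ρ[h/e](S)))) → 3
  S → 3
  ((σ[h>=7](σ[h=2](U)) ∪ π[h,w](ρ[w/u](ρ[h/e](S)))) ⋈[h=e] S) → 3
  γ[h; COUNT(*)→g](((σ[h>=7](σ[h=2](U)) ∪ π[h,w](ρ[w/u](ρ[h/e](S)))) ⋈[h=e] S)) → 3

|E| = 3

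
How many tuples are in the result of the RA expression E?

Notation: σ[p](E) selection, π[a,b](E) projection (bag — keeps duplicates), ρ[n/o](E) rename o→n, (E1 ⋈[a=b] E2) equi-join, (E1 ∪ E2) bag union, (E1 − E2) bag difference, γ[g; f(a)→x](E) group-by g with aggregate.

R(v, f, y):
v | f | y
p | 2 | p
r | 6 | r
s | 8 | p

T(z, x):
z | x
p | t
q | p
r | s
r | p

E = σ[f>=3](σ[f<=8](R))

Subexpression sizes:
  R → 3
  σ[f<=8](R) → 3
  σ[f>=3](σ[f<=8](R)) → 2

|E| = 2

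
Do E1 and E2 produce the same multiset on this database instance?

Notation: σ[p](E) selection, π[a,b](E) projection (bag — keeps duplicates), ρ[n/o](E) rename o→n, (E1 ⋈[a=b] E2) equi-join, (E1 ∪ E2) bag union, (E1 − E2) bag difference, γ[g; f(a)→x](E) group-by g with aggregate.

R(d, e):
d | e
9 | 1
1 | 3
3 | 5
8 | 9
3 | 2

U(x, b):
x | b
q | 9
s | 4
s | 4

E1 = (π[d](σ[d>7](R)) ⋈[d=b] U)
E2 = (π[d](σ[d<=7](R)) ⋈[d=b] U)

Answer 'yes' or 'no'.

E1 per-node cardinality:
  R → 5
  σ[d>7](R) → 2
  π[d](σ[d>7](R)) → 2
  U → 3
  (π[d](σ[d>7](R)) ⋈[d=b] U) → 1
E2 per-node cardinality:
  R → 5
  σ[d<=7](R) → 3
  π[d](σ[d<=7](R)) → 3
  U → 3
  (π[d](σ[d<=7](R)) ⋈[d=b] U) → 0

E1 result:
d | x | b
9 | q | 9
E2 result:
d | x | b
(0 rows)
Witness: (9, 'q', 9) appears 1× in E1 but 0× in E2.

no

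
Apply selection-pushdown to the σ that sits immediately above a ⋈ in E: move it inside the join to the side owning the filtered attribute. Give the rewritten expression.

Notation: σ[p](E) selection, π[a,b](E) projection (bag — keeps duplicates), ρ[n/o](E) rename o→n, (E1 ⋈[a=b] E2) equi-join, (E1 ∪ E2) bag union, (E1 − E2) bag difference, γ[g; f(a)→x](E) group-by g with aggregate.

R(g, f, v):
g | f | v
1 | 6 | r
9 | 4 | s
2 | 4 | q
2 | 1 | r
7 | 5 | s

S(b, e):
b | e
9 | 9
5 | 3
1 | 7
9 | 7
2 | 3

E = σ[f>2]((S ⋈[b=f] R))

σ filters on f, owned by the right side.
E' = (S ⋈[b=f] σ[f>2](R))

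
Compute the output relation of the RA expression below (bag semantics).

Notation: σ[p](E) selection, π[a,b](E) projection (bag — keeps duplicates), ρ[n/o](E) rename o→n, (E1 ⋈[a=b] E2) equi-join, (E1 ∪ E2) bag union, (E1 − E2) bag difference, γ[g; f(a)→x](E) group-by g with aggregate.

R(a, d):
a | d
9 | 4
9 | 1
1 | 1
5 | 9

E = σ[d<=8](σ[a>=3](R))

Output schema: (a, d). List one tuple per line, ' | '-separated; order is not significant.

Per-node cardinality:
  R → 4
  σ[a>=3](R) → 3
  σ[d<=8](σ[a>=3](R)) → 2

== RESULT ==
a | d
9 | 1
9 | 4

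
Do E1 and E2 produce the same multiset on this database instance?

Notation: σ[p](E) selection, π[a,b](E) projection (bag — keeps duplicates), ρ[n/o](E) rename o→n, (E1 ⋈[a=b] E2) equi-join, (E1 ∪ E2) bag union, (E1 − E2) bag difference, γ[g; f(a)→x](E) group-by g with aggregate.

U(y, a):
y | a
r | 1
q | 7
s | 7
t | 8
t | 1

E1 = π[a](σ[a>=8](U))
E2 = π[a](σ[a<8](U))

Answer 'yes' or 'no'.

E1 stepwise |·|:
  U → 5
  σ[a>=8](U) → 1
  π[a](σ[a>=8](U)) → 1
E2 stepwise |·|:
  U → 5
  σ[a<8](U) → 4
  π[a](σ[a<8](U)) → 4

E1 result:
a
8
E2 result:
a
1
1
7
7
Witness: (1,) appears 0× in E1 but 2× in E2.

no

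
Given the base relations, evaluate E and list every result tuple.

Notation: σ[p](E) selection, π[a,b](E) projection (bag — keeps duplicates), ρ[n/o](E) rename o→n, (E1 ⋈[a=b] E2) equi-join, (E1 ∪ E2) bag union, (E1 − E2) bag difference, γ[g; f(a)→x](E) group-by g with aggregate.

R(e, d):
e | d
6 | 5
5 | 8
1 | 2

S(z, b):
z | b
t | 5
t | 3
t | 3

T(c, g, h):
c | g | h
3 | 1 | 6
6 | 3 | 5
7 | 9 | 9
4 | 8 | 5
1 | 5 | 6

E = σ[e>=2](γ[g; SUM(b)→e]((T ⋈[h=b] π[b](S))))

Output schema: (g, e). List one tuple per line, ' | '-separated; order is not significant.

Per-node cardinality:
  T → 5
  S → 3
  π[b](S) → 3
  (T ⋈[h=b] π[b](S)) → 2
  γ[g; SUM(b)→e]((T ⋈[h=b] π[b](S))) → 2
  σ[e>=2](γ[g; SUM(b)→e]((T ⋈[h=b] π[b](S)))) → 2

== RESULT ==
g | e
3 | 5
8 | 5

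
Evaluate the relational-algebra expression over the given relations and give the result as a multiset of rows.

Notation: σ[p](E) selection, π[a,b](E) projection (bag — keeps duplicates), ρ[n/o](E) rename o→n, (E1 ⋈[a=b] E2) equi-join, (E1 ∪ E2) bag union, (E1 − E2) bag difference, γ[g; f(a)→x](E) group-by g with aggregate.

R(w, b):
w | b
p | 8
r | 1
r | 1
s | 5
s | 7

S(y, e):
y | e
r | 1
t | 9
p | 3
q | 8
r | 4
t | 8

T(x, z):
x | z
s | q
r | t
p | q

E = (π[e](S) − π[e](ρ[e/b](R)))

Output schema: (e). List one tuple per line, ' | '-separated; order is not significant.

Row counts bottom-up:
  S → 6
  π[e](S) → 6
  R → 5
  ρ[e/b](R) → 5
  π[e](ρ[e/b](R)) → 5
  (π[e](S) − π[e](ρ[e/b](R))) → 4

== RESULT ==
e
3
4
8
9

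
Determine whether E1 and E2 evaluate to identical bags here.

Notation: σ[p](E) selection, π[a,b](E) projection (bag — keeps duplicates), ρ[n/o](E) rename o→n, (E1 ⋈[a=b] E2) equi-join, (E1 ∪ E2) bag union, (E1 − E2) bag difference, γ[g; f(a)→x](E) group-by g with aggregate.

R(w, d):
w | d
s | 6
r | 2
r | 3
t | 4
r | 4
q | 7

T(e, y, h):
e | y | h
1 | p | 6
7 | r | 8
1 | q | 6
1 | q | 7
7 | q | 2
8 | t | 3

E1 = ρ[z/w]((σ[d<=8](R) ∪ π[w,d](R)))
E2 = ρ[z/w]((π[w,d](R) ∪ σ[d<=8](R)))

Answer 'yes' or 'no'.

E1 per-node cardinality:
  R → 6
  σ[d<=8](R) → 6
  R → 6
  π[w,d](R) → 6
  (σ[d<=8](R) ∪ π[w,d](R)) → 12
  ρ[z/w]((σ[d<=8](R) ∪ π[w,d](R))) → 12
E2 per-node cardinality:
  R → 6
  π[w,d](R) → 6
  R → 6
  σ[d<=8](R) → 6
  (π[w,d](R) ∪ σ[d<=8](R)) → 12
  ρ[z/w]((π[w,d](R) ∪ σ[d<=8](R))) → 12

E1 and E2 produce the same multiset:
z | d
q | 7
q | 7
r | 2
r | 2
r | 3
r | 3
r | 4
r | 4
s | 6
s | 6
t | 4
t | 4

yes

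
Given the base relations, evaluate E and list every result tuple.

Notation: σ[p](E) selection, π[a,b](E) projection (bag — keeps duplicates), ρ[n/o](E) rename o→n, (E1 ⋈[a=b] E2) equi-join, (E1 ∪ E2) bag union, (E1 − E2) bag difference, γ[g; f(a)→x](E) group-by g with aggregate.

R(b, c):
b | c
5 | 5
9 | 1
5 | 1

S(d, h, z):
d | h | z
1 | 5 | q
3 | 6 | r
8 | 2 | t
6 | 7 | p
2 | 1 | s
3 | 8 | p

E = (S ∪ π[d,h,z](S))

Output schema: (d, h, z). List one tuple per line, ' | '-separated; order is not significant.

Subexpression sizes:
  S → 6
  S → 6
  π[d,h,z](S) → 6
  (S ∪ π[d,h,z](S)) → 12

== RESULT ==
d | h | z
1 | 5 | q
1 | 5 | q
2 | 1 | s
2 | 1 | s
3 | 6 | r
3 | 6 | r
3 | 8 | p
3 | 8 | p
6 | 7 | p
6 | 7 | p
8 | 2 | t
8 | 2 | t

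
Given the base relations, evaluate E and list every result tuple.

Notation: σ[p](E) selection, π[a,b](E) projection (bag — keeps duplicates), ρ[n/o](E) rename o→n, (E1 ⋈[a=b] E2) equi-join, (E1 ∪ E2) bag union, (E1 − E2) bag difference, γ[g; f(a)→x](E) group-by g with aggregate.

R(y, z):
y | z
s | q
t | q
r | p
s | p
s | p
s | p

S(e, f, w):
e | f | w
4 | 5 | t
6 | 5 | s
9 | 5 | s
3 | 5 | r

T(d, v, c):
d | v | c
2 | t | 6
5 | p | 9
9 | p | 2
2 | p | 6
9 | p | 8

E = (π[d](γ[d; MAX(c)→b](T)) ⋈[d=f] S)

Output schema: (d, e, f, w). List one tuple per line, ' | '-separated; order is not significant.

Per-node cardinality:
  T → 5
  γ[d; MAX(c)→b](T) → 3
  π[d](γ[d; MAX(c)→b](T)) → 3
  S → 4
  (π[d](γ[d; MAX(c)→b](T)) ⋈[d=f] S) → 4

== RESULT ==
d | e | f | w
5 | 3 | 5 | r
5 | 4 | 5 | t
5 | 6 | 5 | s
5 | 9 | 5 | s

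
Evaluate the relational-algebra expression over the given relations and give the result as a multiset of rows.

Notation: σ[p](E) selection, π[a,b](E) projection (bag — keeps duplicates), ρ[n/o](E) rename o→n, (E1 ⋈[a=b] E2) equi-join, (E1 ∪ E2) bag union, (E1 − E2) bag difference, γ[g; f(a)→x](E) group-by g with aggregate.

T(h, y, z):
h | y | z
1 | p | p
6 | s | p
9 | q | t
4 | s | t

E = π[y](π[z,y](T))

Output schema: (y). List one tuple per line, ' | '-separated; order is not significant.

Subexpression sizes:
  T → 4
  π[z,y](T) → 4
  π[y](π[z,y](T)) → 4

== RESULT ==
y
p
q
s
s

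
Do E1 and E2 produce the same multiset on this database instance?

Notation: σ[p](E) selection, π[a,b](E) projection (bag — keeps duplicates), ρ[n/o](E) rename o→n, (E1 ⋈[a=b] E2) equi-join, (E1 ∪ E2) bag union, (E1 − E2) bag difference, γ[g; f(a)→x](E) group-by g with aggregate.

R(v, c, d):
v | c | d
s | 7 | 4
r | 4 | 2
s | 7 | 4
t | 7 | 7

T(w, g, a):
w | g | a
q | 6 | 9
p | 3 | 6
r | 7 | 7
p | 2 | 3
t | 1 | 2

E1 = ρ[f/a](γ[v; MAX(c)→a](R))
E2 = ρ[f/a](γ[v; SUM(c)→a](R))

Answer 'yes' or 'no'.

E1 per-node cardinality:
  R → 4
  γ[v; MAX(c)→a](R) → 3
  ρ[f/a](γ[v; MAX(c)→a](R)) → 3
E2 per-node cardinality:
  R → 4
  γ[v; SUM(c)→a](R) → 3
  ρ[f/a](γ[v; SUM(c)→a](R)) → 3

E1 result:
v | f
r | 4
s | 7
t | 7
E2 result:
v | f
r | 4
s | 14
t | 7
Witness: ('s', 7) appears 1× in E1 but 0× in E2.

no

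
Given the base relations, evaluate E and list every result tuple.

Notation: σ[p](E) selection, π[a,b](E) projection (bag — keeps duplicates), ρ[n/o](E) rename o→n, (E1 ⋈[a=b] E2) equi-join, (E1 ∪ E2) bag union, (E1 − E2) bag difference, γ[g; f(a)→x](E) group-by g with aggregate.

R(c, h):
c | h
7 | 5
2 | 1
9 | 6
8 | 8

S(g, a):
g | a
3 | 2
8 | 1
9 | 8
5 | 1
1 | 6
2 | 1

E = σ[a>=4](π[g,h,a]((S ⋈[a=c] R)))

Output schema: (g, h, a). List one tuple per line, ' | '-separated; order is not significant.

Stepwise |·|:
  S → 6
  R → 4
  (S ⋈[a=c] R) → 2
  π[g,h,a]((S ⋈[a=c] R)) → 2
  σ[a>=4](π[g,h,a]((S ⋈[a=c] R))) → 1

== RESULT ==
g | h | a
9 | 8 | 8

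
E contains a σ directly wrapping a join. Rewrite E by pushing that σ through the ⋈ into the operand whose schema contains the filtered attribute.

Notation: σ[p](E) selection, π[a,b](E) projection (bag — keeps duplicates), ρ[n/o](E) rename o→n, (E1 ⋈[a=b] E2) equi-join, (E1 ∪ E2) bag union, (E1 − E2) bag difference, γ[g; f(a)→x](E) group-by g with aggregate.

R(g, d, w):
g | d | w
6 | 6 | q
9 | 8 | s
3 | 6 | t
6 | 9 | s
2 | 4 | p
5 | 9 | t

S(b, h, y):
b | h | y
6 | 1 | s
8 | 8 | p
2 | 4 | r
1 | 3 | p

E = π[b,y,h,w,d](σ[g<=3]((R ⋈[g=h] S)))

σ filters on g, owned by the left side.
E' = π[b,y,h,w,d]((σ[g<=3](R) ⋈[g=h] S))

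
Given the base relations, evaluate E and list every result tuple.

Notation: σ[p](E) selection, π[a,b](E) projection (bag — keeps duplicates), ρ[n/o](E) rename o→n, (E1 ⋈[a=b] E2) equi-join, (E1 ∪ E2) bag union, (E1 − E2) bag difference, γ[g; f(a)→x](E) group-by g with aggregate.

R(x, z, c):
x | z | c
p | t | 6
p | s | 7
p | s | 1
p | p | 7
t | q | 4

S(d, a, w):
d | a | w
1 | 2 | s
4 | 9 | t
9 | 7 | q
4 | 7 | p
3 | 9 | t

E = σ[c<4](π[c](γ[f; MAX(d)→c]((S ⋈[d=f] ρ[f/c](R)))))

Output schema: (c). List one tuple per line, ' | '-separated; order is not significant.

Per-node cardinality:
  S → 5
  R → 5
  ρ[f/c](R) → 5
  (S ⋈[d=f] ρ[f/c](R)) → 3
  γ[f; MAX(d)→c]((S ⋈[d=f] ρ[f/c](R))) → 2
  π[c](γ[f; MAX(d)→c]((S ⋈[d=f] ρ[f/c](R)))) → 2
  σ[c<4](π[c](γ[f; MAX(d)→c]((S ⋈[d=f] ρ[f/c](R))))) → 1

== RESULT ==
c
1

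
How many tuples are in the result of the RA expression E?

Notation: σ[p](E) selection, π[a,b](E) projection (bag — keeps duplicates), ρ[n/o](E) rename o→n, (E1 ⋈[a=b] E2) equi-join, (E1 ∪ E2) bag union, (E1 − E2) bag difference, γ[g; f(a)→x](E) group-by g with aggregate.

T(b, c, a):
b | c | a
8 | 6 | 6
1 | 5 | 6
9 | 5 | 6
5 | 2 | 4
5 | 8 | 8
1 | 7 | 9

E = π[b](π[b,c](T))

Stepwise |·|:
  T → 6
  π[b,c](T) → 6
  π[b](π[b,c](T)) → 6

|E| = 6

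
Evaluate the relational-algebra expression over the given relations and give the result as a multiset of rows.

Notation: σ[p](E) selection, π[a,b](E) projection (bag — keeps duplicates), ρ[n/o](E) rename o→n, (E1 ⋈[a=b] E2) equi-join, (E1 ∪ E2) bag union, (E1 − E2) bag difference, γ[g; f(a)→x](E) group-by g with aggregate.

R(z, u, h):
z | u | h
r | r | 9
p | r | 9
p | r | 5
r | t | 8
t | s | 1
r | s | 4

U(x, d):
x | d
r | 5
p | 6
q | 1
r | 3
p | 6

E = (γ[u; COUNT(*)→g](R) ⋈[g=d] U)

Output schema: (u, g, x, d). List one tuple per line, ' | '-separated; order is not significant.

Row counts bottom-up:
  R → 6
  γ[u; COUNT(*)→g](R) → 3
  U → 5
  (γ[u; COUNT(*)→g](R) ⋈[g=d] U) → 2

== RESULT ==
u | g | x | d
r | 3 | r | 3
t | 1 | q | 1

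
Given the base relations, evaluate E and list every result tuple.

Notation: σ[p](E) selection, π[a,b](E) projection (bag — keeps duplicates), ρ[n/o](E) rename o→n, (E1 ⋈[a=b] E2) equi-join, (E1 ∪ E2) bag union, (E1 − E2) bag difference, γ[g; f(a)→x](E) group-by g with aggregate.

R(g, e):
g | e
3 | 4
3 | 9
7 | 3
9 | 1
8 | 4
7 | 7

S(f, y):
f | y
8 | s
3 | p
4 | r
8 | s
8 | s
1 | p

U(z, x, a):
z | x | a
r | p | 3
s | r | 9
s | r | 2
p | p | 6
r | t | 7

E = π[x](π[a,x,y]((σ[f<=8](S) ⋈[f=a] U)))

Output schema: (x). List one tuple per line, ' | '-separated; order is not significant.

Per-node cardinality:
  S → 6
  σ[f<=8](S) → 6
  U → 5
  (σ[f<=8](S) ⋈[f=a] U) → 1
  π[a,x,y]((σ[f<=8](S) ⋈[f=a] U)) → 1
  π[x](π[a,x,y]((σ[f<=8](S) ⋈[f=a] U))) → 1

== RESULT ==
x
p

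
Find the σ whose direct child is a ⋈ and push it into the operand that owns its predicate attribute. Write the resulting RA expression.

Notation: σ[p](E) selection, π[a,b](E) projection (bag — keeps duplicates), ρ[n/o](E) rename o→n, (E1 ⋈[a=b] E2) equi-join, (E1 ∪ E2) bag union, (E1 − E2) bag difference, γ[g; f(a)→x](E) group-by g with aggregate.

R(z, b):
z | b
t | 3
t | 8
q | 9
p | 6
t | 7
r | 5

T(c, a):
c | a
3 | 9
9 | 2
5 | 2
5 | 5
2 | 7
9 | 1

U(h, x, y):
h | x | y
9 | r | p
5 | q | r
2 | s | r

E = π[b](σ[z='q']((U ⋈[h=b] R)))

σ filters on z, owned by the right side.
E' = π[b]((U ⋈[h=b] σ[z='q'](R)))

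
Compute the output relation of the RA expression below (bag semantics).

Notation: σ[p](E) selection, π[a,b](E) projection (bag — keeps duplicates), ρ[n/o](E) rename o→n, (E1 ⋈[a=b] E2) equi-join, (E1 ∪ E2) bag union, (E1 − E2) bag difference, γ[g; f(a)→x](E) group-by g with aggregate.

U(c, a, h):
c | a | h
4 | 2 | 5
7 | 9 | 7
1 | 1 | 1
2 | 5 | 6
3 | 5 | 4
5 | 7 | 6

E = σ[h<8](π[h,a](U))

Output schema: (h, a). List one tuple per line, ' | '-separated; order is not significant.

Row counts bottom-up:
  U → 6
  π[h,a](U) → 6
  σ[h<8](π[h,a](U)) → 6

== RESULT ==
h | a
1 | 1
4 | 5
5 | 2
6 | 5
6 | 7
7 | 9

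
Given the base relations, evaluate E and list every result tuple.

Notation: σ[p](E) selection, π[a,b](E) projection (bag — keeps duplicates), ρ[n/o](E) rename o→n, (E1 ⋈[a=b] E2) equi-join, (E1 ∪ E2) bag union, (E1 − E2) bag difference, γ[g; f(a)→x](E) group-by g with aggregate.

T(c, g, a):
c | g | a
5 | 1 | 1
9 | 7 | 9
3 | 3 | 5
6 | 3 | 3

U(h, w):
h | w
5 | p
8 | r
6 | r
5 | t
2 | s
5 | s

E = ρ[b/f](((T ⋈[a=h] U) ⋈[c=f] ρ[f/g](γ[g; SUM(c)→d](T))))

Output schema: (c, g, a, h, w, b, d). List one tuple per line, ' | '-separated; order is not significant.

Row counts bottom-up:
  T → 4
  U → 6
  (T ⋈[a=h] U) → 3
  T → 4
  γ[g; SUM(c)→d](T) → 3
  ρ[f/g](γ[g; SUM(c)→d](T)) → 3
  ((T ⋈[a=h] U) ⋈[c=f] ρ[f/g](γ[g; SUM(c)→d](T))) → 3
  ρ[b/f](((T ⋈[a=h] U) ⋈[c=f] ρ[f/g](γ[g; SUM(c)→d](T)))) → 3

== RESULT ==
c | g | a | h | w | b | d
3 | 3 | 5 | 5 | p | 3 | 9
3 | 3 | 5 | 5 | s | 3 | 9
3 | 3 | 5 | 5 | t | 3 | 9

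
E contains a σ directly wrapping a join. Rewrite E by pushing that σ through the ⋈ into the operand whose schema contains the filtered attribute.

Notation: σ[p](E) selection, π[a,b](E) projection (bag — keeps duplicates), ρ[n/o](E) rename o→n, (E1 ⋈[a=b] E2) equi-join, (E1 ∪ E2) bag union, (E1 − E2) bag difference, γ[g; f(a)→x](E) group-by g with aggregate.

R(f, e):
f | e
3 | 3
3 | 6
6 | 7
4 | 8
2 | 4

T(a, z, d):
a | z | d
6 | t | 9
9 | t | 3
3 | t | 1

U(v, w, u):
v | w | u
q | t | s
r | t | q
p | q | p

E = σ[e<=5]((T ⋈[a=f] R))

σ filters on e, owned by the right side.
E' = (T ⋈[a=f] σ[e<=5](R))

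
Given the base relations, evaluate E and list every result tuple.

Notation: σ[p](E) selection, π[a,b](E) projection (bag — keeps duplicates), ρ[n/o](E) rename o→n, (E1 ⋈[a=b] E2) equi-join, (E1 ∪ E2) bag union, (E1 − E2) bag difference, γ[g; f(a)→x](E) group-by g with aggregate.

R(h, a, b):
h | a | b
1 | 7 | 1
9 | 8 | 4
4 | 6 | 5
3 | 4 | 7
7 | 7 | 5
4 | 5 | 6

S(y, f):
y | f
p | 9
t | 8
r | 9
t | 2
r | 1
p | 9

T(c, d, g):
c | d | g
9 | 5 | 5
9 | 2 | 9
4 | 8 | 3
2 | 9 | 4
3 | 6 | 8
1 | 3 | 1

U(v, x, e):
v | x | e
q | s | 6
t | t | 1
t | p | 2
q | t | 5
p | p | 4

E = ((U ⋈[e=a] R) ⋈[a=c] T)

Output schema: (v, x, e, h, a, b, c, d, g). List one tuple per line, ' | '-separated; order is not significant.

Per-node cardinality:
  U → 5
  R → 6
  (U ⋈[e=a] R) → 3
  T → 6
  ((U ⋈[e=a] R) ⋈[a=c] T) → 1

== RESULT ==
v | x | e | h | a | b | c | d | g
p | p | 4 | 3 | 4 | 7 | 4 | 8 | 3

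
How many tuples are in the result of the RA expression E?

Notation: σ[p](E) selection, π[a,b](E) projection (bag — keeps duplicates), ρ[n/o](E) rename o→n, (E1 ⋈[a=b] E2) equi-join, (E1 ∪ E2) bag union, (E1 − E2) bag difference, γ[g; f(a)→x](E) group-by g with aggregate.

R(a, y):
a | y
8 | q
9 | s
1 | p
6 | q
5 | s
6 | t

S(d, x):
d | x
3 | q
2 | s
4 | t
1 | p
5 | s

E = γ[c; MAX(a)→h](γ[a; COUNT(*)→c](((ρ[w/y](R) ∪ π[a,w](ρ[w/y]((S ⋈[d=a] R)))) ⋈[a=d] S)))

Stepwise |·|:
  R → 6
  ρ[w/y](R) → 6
  S → 5
  R → 6
  (S ⋈[d=a] R) → 2
  ρ[w/y]((S ⋈[d=a] R)) → 2
  π[a,w](ρ[w/y]((S ⋈[d=a] R))) → 2
  (ρ[w/y](R) ∪ π[a,w](ρ[w/y]((S ⋈[d=a] R)))) → 8
  S → 5
  ((ρ[w/y](R) ∪ π[a,w](ρ[w/y]((S ⋈[d=a] R)))) ⋈[a=d] S) → 4
  γ[a; COUNT(*)→c](((ρ[w/y](R) ∪ π[a,w](ρ[w/y]((S ⋈[d=a] R)))) ⋈[a=d] S)) → 2
  γ[c; MAX(a)→h](γ[a; COUNT(*)→c](((ρ[w/y](R) ∪ π[a,w](ρ[w/y]((S ⋈[d=a] R)))) ⋈[a=d] S))) → 1

|E| = 1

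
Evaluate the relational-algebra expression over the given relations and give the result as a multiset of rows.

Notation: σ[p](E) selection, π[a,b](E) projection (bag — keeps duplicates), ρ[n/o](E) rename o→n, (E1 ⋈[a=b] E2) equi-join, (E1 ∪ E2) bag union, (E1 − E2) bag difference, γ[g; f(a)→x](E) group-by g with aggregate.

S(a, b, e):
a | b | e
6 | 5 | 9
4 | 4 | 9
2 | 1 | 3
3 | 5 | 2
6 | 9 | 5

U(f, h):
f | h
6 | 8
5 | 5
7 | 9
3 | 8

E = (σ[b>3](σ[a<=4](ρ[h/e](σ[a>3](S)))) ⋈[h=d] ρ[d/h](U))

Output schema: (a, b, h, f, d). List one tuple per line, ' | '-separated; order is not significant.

Stepwise |·|:
  S → 5
  σ[a>3](S) → 3
  ρ[h/e](σ[a>3](S)) → 3
  σ[a<=4](ρ[h/e](σ[a>3](S))) → 1
  σ[b>3](σ[a<=4](ρ[h/e](σ[a>3](S)))) → 1
  U → 4
  ρ[d/h](U) → 4
  (σ[b>3](σ[a<=4](ρ[h/e](σ[a>3](S)))) ⋈[h=d] ρ[d/h](U)) → 1

== RESULT ==
a | b | h | f | d
4 | 4 | 9 | 7 | 9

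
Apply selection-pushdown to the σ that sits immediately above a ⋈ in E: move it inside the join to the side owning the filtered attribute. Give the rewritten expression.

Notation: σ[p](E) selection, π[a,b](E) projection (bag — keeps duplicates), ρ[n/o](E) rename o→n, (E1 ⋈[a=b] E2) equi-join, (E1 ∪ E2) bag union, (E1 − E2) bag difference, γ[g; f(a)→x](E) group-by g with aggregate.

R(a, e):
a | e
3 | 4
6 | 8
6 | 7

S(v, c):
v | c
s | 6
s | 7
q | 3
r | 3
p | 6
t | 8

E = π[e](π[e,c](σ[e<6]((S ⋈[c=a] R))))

σ filters on e, owned by the right side.
E' = π[e](π[e,c]((S ⋈[c=a] σ[e<6](R))))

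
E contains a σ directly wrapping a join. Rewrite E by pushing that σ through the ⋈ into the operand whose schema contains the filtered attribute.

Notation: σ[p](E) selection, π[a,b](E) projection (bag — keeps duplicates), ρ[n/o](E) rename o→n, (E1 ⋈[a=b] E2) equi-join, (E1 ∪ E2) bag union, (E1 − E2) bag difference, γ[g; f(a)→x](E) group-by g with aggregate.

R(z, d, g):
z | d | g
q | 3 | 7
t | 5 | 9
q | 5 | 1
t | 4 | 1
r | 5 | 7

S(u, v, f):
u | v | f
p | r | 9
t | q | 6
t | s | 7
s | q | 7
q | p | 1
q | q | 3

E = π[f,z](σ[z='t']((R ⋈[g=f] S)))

σ filters on z, owned by the left side.
E' = π[f,z]((σ[z='t'](R) ⋈[g=f] S))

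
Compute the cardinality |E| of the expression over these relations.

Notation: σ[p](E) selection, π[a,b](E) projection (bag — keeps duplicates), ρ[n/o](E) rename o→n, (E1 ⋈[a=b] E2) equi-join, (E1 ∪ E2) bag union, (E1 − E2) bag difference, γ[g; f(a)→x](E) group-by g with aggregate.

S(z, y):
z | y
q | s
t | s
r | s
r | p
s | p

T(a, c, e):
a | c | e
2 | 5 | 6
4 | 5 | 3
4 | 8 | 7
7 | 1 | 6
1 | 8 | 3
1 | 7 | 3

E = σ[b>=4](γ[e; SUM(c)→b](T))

Row counts bottom-up:
  T → 6
  γ[e; SUM(c)→b](T) → 3
  σ[b>=4](γ[e; SUM(c)→b](T)) → 3

|E| = 3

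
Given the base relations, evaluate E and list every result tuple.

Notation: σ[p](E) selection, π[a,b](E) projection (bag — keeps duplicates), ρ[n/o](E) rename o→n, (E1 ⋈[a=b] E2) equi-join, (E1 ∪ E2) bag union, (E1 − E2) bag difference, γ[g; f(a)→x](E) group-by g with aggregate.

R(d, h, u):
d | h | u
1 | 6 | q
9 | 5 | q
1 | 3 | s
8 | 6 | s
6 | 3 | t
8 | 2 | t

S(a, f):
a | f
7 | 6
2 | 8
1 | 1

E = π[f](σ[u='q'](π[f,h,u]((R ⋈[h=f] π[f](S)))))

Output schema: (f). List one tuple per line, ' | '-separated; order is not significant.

Stepwise |·|:
  R → 6
  S → 3
  π[f](S) → 3
  (R ⋈[h=f] π[f](S)) → 2
  π[f,h,u]((R ⋈[h=f] π[f](S))) → 2
  σ[u='q'](π[f,h,u]((R ⋈[h=f] π[f](S)))) → 1
  π[f](σ[u='q'](π[f,h,u]((R ⋈[h=f] π[f](S))))) → 1

== RESULT ==
f
6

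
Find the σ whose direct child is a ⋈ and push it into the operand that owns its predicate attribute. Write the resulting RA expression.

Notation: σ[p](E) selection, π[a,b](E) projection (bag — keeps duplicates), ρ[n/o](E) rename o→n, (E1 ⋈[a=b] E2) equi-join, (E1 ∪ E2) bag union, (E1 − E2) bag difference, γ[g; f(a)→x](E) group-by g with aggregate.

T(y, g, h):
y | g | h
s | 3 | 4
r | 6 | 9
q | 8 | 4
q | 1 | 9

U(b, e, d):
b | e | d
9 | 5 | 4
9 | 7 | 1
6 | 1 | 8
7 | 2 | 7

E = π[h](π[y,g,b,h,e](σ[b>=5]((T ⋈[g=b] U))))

σ filters on b, owned by the right side.
E' = π[h](π[y,g,b,h,e]((T ⋈[g=b] σ[b>=5](U))))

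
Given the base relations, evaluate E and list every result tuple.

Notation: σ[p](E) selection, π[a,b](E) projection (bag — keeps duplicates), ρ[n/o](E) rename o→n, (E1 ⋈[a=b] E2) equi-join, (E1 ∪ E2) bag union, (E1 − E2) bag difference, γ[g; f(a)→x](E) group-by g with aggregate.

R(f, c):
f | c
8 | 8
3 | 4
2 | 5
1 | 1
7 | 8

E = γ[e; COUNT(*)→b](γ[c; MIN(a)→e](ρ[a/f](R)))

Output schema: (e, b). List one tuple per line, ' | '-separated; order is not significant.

Per-node cardinality:
  R → 5
  ρ[a/f](R) → 5
  γ[c; MIN(a)→e](ρ[a/f](R)) → 4
  γ[e; COUNT(*)→b](γ[c; MIN(a)→e](ρ[a/f](R))) → 4

== RESULT ==
e | b
1 | 1
2 | 1
3 | 1
7 | 1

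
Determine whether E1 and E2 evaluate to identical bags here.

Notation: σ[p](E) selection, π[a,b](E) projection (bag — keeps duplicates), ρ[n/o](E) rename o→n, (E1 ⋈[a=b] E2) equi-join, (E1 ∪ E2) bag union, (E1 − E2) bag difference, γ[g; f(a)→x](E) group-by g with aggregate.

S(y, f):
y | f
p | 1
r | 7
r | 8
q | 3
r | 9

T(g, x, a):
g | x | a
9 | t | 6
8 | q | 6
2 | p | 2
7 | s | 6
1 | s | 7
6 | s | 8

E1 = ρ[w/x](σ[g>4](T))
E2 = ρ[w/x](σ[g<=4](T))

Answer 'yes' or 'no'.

E1 row counts bottom-up:
  T → 6
  σ[g>4](T) → 4
  ρ[w/x](σ[g>4](T)) → 4
E2 row counts bottom-up:
  T → 6
  σ[g<=4](T) → 2
  ρ[w/x](σ[g<=4](T)) → 2

E1 result:
g | w | a
6 | s | 8
7 | s | 6
8 | q | 6
9 | t | 6
E2 result:
g | w | a
1 | s | 7
2 | p | 2
Witness: (1, 's', 7) appears 0× in E1 but 1× in E2.

no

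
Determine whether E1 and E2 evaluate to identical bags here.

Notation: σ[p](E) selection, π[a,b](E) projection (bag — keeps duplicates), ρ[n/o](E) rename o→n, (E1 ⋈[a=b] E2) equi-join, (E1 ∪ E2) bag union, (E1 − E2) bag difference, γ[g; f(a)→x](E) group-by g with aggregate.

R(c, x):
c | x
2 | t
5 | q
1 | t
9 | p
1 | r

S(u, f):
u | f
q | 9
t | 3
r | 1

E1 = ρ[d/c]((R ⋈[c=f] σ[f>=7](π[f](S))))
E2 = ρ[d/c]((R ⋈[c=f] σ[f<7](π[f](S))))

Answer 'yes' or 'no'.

E1 row counts bottom-up:
  R → 5
  S → 3
  π[f](S) → 3
  σ[f>=7](π[f](S)) → 1
  (R ⋈[c=f] σ[f>=7](π[f](S))) → 1
  ρ[d/c]((R ⋈[c=f] σ[f>=7](π[f](S)))) → 1
E2 row counts bottom-up:
  R → 5
  S → 3
  π[f](S) → 3
  σ[f<7](π[f](S)) → 2
  (R ⋈[c=f] σ[f<7](π[f](S))) → 2
  ρ[d/c]((R ⋈[c=f] σ[f<7](π[f](S)))) → 2

E1 result:
d | x | f
9 | p | 9
E2 result:
d | x | f
1 | r | 1
1 | t | 1
Witness: (1, 'r', 1) appears 0× in E1 but 1× in E2.

no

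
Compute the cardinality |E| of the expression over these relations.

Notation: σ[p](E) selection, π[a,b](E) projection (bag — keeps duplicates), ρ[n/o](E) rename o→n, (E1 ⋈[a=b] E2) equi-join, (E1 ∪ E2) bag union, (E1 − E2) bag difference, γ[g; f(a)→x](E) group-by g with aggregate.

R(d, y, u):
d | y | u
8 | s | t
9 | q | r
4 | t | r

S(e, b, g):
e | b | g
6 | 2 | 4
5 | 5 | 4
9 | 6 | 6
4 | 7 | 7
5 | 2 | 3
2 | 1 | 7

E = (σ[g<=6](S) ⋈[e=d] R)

Stepwise |·|:
  S → 6
  σ[g<=6](S) → 4
  R → 3
  (σ[g<=6](S) ⋈[e=d] R) → 1

|E| = 1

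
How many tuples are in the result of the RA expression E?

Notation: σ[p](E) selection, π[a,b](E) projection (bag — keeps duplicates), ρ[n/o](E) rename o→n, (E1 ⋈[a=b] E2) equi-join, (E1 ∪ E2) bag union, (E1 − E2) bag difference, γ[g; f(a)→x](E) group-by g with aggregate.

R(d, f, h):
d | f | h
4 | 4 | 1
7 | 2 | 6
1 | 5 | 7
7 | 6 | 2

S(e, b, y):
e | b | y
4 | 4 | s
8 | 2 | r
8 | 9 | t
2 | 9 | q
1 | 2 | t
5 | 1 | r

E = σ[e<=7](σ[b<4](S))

Subexpression sizes:
  S → 6
  σ[b<4](S) → 3
  σ[e<=7](σ[b<4](S)) → 2

|E| = 2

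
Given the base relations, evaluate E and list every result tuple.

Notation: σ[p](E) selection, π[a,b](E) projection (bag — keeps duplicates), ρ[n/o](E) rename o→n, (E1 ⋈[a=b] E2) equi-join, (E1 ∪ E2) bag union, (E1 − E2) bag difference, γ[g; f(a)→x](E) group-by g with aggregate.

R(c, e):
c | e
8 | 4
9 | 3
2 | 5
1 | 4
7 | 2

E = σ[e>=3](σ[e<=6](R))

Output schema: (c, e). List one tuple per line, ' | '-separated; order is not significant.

Per-node cardinality:
  R → 5
  σ[e<=6](R) → 5
  σ[e>=3](σ[e<=6](R)) → 4

== RESULT ==
c | e
1 | 4
2 | 5
8 | 4
9 | 3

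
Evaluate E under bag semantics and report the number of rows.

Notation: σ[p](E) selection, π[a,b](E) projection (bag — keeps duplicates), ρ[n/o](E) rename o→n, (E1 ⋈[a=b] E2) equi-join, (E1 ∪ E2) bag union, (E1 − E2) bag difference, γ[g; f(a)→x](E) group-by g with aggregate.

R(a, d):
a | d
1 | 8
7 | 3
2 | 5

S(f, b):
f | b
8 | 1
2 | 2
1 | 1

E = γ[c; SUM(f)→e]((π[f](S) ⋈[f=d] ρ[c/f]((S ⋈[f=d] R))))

Stepwise |·|:
  S → 3
  π[f](S) → 3
  S → 3
  R → 3
  (S ⋈[f=d] R) → 1
  ρ[c/f]((S ⋈[f=d] R)) → 1
  (π[f](S) ⋈[f=d] ρ[c/f]((S ⋈[f=d] R))) → 1
  γ[c; SUM(f)→e]((π[f](S) ⋈[f=d] ρ[c/f]((S ⋈[f=d] R)))) → 1

|E| = 1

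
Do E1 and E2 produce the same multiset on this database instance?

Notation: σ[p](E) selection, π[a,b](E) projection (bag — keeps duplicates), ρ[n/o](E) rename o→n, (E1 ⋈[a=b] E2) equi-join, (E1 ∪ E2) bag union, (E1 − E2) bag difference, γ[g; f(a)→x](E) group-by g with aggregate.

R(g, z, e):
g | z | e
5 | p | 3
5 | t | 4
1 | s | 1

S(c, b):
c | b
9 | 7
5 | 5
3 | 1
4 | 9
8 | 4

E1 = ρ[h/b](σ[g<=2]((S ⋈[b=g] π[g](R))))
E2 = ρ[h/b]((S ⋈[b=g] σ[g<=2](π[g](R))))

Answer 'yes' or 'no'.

E1 per-node cardinality:
  S → 5
  R → 3
  π[g](R) → 3
  (S ⋈[b=g] π[g](R)) → 3
  σ[g<=2]((S ⋈[b=g] π[g](R))) → 1
  ρ[h/b](σ[g<=2]((S ⋈[b=g] π[g](R)))) → 1
E2 per-node cardinality:
  S → 5
  R → 3
  π[g](R) → 3
  σ[g<=2](π[g](R)) → 1
  (S ⋈[b=g] σ[g<=2](π[g](R))) → 1
  ρ[h/b]((S ⋈[b=g] σ[g<=2](π[g](R)))) → 1

E1 and E2 produce the same multiset:
c | h | g
3 | 1 | 1

yes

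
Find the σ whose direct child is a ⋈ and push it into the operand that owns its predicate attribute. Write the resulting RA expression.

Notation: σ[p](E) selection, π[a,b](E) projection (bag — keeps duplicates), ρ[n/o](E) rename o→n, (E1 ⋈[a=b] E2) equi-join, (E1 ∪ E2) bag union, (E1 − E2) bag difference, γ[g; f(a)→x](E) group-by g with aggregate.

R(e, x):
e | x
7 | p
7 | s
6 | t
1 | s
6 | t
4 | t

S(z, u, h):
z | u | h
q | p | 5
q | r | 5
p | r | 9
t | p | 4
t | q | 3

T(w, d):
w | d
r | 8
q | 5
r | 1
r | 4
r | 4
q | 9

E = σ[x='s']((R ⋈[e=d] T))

σ filters on x, owned by the left side.
E' = (σ[x='s'](R) ⋈[e=d] T)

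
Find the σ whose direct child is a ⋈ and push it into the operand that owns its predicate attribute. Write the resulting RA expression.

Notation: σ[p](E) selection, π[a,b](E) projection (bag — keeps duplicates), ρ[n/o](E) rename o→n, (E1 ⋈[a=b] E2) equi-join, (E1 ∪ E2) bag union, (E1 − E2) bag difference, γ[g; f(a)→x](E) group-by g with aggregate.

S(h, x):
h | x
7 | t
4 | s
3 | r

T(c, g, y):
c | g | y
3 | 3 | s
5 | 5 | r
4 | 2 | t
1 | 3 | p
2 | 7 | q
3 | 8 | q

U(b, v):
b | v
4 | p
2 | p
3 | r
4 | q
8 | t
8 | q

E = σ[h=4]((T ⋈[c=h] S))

σ filters on h, owned by the right side.
E' = (T ⋈[c=h] σ[h=4](S))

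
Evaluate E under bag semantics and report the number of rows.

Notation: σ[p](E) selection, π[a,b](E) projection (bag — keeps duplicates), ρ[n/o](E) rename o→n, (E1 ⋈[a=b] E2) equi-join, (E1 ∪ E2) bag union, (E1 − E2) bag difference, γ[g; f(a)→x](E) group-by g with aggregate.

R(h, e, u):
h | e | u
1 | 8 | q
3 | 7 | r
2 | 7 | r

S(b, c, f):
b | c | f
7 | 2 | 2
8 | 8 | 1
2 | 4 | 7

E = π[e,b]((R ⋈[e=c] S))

Per-node cardinality:
  R → 3
  S → 3
  (R ⋈[e=c] S) → 1
  π[e,b]((R ⋈[e=c] S)) → 1

|E| = 1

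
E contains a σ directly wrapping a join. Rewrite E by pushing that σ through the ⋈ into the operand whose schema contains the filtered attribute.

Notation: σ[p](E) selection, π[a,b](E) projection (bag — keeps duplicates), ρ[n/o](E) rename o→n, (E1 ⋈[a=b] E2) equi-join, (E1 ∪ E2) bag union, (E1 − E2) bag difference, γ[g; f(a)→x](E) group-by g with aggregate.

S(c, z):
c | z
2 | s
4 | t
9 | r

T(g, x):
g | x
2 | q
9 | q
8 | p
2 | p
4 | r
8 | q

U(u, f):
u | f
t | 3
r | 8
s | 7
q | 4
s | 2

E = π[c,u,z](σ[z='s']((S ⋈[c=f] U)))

σ filters on z, owned by the left side.
E' = π[c,u,z]((σ[z='s'](S) ⋈[c=f] U))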